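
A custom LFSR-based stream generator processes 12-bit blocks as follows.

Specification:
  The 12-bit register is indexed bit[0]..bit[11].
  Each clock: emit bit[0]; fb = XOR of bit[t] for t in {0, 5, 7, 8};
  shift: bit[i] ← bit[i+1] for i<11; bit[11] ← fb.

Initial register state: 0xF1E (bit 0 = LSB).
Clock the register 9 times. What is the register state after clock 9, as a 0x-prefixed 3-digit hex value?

reg_0 = 0xF1E
clock 1: out=0, reg = 0xF8F
clock 2: out=1, reg = 0xFC7
clock 3: out=1, reg = 0xFE3
clock 4: out=1, reg = 0x7F1
clock 5: out=1, reg = 0x3F8
clock 6: out=0, reg = 0x9FC
clock 7: out=0, reg = 0xCFE
clock 8: out=0, reg = 0x67F
clock 9: out=1, reg = 0x33F

0x33F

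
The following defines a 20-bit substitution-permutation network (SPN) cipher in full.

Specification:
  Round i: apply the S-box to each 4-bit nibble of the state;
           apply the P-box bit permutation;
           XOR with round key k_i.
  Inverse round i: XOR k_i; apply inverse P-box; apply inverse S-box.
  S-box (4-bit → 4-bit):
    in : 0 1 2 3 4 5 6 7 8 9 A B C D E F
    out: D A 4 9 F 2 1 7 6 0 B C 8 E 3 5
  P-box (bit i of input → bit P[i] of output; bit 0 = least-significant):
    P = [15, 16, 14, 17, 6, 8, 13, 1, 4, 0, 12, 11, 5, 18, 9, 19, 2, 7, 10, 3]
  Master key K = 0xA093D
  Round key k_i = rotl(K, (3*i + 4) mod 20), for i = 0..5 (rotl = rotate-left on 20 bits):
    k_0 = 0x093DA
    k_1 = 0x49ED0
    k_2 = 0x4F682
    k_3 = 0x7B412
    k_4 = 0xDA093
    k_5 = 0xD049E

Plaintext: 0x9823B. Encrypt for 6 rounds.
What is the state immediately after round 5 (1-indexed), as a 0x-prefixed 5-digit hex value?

0xEB32D

s_0 = plaintext = 0x9823B
s_1 = Round(s_0, k_0) = 0x6C198
s_2 = Round(s_1, k_1) = 0xDD6D5
s_3 = Round(s_2, k_2) = 0x9D118
s_4 = Round(s_3, k_3) = 0xAFF11
s_5 = Round(s_4, k_4) = 0xEB32D
s_6 = Round(s_5, k_5) = 0x66E0A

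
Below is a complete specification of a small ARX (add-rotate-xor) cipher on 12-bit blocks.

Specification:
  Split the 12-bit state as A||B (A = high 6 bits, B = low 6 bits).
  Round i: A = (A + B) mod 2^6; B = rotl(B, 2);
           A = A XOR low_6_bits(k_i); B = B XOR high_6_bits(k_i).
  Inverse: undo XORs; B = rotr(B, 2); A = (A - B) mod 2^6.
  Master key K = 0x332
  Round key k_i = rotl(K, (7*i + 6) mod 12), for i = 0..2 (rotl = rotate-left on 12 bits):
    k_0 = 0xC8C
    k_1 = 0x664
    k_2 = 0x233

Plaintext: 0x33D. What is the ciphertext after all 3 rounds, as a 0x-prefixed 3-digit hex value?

s_0 = plaintext = 0x33D
s_1 = Round(s_0, k_0) = 0x145
s_2 = Round(s_1, k_1) = 0xB8D
s_3 = Round(s_2, k_2) = 0x23C

0x23C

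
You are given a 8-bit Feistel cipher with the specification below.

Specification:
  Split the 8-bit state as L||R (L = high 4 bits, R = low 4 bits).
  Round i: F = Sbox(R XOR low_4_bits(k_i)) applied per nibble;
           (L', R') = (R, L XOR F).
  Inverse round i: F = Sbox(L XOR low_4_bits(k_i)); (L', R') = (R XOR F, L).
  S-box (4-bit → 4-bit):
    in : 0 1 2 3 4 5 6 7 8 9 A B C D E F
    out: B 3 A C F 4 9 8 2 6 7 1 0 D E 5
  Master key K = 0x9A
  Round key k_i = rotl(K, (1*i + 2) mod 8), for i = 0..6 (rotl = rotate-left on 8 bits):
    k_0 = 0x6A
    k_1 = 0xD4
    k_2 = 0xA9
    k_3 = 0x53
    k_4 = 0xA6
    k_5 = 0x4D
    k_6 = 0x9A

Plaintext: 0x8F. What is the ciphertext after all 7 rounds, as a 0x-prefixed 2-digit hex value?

s_0 = plaintext = 0x8F
s_1 = Round(s_0, k_0) = 0xFC
s_2 = Round(s_1, k_1) = 0xCD
s_3 = Round(s_2, k_2) = 0xD3
s_4 = Round(s_3, k_3) = 0x36
s_5 = Round(s_4, k_4) = 0x68
s_6 = Round(s_5, k_5) = 0x82
s_7 = Round(s_6, k_6) = 0x2A

0x2A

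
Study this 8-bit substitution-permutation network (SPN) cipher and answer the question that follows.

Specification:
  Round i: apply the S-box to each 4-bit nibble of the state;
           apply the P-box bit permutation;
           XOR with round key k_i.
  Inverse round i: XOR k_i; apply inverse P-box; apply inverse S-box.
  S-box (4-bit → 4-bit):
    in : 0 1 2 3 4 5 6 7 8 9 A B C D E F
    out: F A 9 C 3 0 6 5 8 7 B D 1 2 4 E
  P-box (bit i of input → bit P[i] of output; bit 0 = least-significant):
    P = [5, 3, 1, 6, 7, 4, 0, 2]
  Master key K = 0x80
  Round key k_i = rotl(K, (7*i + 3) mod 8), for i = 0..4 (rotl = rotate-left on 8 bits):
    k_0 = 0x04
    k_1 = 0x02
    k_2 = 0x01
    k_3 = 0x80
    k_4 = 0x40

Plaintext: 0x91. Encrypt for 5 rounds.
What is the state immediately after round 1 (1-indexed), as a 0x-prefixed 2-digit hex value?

0xDD

s_0 = plaintext = 0x91
s_1 = Round(s_0, k_0) = 0xDD
s_2 = Round(s_1, k_1) = 0x1A
s_3 = Round(s_2, k_2) = 0x7D
s_4 = Round(s_3, k_3) = 0x09
s_5 = Round(s_4, k_4) = 0xFF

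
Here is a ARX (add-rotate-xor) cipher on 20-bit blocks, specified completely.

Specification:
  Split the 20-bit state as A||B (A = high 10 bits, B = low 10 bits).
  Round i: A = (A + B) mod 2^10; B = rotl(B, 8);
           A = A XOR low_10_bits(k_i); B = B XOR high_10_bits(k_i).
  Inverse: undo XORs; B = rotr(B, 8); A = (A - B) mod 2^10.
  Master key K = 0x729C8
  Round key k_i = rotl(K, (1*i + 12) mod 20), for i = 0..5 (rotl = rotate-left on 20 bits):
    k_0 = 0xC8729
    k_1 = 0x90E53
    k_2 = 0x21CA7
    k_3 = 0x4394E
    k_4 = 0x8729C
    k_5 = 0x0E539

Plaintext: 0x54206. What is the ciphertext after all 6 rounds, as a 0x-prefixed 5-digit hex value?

0x84BF2

s_0 = plaintext = 0x54206
s_1 = Round(s_0, k_0) = 0x1FDA0
s_2 = Round(s_1, k_1) = 0x1322B
s_3 = Round(s_2, k_2) = 0xB430D
s_4 = Round(s_3, k_3) = 0x24CCD
s_5 = Round(s_4, k_4) = 0xFF32F
s_6 = Round(s_5, k_5) = 0x84BF2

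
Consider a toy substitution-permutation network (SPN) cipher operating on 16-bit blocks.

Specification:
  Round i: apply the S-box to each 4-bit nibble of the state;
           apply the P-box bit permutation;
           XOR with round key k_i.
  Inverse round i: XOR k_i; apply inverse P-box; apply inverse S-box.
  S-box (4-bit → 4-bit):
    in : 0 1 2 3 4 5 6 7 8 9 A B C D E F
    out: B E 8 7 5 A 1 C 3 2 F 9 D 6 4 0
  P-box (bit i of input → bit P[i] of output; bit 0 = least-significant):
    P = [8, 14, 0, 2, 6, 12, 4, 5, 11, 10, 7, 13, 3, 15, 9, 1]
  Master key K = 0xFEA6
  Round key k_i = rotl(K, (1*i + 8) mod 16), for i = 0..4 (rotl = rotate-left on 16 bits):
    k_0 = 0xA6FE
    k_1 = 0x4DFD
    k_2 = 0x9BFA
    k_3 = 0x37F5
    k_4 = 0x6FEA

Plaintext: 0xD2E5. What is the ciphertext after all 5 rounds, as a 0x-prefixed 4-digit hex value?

s_0 = plaintext = 0xD2E5
s_1 = Round(s_0, k_0) = 0x44EA
s_2 = Round(s_1, k_1) = 0x0660
s_3 = Round(s_2, k_2) = 0x52B4
s_4 = Round(s_3, k_3) = 0x9696
s_5 = Round(s_4, k_4) = 0xF6EA

0xF6EA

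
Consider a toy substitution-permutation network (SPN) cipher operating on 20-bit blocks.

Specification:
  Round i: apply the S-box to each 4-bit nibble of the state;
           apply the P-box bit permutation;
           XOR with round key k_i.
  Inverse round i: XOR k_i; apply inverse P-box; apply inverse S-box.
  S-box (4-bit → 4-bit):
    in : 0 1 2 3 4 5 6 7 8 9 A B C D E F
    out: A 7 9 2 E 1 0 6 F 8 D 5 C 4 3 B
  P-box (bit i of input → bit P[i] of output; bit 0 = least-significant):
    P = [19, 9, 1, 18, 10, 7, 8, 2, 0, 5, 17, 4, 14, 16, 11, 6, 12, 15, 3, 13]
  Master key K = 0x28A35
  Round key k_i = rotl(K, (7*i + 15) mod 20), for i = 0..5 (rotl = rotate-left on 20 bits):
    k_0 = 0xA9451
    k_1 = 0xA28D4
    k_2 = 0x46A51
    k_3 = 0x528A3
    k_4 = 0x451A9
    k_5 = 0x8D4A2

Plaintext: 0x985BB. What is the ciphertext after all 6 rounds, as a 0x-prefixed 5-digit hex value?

s_0 = plaintext = 0x985BB
s_1 = Round(s_0, k_0) = 0x3F912
s_2 = Round(s_1, k_1) = 0x7ED04
s_3 = Round(s_2, k_2) = 0x3A8DF
s_4 = Round(s_3, k_3) = 0xBE3D2
s_5 = Round(s_4, k_4) = 0x90081
s_6 = Round(s_5, k_5) = 0x1F354

0x1F354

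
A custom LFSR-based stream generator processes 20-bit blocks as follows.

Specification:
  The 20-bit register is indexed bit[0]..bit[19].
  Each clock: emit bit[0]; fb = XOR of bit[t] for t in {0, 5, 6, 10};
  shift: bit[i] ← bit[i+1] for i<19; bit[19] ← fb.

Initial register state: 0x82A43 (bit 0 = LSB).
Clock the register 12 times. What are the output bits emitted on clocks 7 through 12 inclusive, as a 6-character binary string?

100101

reg_0 = 0x82A43
clock 1: out=1, reg = 0x41521
clock 2: out=1, reg = 0xA0A90
clock 3: out=0, reg = 0x50548
clock 4: out=0, reg = 0x282A4
clock 5: out=0, reg = 0x94152
clock 6: out=0, reg = 0xCA0A9
clock 7: out=1, reg = 0x65054
clock 8: out=0, reg = 0xB282A
clock 9: out=0, reg = 0xD9415
clock 10: out=1, reg = 0x6CA0A
clock 11: out=0, reg = 0x36505
clock 12: out=1, reg = 0x1B282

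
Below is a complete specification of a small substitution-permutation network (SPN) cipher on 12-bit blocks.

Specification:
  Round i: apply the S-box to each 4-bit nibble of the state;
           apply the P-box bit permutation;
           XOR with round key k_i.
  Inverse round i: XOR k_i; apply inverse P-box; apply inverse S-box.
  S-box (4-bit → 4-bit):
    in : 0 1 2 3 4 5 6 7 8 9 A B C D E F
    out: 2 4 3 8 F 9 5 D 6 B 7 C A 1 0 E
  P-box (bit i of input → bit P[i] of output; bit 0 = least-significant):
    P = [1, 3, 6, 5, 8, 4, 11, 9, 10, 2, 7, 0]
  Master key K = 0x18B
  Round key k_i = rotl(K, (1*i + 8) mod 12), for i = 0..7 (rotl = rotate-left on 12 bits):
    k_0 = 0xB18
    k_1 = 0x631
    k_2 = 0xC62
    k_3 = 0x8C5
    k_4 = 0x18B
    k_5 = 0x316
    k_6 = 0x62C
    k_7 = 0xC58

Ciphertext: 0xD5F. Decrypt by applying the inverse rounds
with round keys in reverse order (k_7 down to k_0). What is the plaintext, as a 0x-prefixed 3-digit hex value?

s_0 = ciphertext = 0xD5F
s_1 = InvRound(s_0, k_7) = 0xCDD
s_2 = InvRound(s_1, k_6) = 0xBFB
s_3 = InvRound(s_2, k_5) = 0xF1F
s_4 = InvRound(s_3, k_4) = 0xAFE
s_5 = InvRound(s_4, k_3) = 0x3C9
s_6 = InvRound(s_5, k_2) = 0x779
s_7 = InvRound(s_6, k_1) = 0xED8
s_8 = InvRound(s_7, k_0) = 0x6D1

0x6D1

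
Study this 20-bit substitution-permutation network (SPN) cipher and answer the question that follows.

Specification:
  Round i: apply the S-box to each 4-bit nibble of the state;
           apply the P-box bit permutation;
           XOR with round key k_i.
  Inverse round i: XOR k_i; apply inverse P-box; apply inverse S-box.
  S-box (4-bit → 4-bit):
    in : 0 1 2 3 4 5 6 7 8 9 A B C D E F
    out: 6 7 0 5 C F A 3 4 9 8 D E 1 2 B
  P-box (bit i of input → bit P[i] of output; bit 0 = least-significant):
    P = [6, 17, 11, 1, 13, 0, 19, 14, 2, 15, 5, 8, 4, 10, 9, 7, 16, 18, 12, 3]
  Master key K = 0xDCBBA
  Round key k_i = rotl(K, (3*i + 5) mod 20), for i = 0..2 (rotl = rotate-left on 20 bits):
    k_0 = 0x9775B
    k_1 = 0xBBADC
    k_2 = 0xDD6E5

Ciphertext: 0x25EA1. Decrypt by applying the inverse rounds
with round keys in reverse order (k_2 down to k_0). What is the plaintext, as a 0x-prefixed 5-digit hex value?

0xFD223

s_0 = ciphertext = 0x25EA1
s_1 = InvRound(s_0, k_2) = 0x72781
s_2 = InvRound(s_1, k_1) = 0xC7F03
s_3 = InvRound(s_2, k_0) = 0xFD223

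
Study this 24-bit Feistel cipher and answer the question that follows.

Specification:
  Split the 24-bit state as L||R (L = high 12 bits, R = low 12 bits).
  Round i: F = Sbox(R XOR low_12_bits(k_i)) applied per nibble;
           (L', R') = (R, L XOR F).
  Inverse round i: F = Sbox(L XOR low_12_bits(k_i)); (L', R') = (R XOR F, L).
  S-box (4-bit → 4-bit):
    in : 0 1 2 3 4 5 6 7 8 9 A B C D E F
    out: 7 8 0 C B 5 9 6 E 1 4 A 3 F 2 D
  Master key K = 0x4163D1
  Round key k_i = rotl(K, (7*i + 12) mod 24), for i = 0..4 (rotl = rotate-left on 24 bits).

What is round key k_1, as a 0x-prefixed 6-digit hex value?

K = 0x4163D1
k_0 = rotl(K, (7*0+12) mod 24) = rotl(K, 12) = 0x3D1416
k_1 = rotl(K, (7*1+12) mod 24) = rotl(K, 19) = 0x8A0B1E

0x8A0B1E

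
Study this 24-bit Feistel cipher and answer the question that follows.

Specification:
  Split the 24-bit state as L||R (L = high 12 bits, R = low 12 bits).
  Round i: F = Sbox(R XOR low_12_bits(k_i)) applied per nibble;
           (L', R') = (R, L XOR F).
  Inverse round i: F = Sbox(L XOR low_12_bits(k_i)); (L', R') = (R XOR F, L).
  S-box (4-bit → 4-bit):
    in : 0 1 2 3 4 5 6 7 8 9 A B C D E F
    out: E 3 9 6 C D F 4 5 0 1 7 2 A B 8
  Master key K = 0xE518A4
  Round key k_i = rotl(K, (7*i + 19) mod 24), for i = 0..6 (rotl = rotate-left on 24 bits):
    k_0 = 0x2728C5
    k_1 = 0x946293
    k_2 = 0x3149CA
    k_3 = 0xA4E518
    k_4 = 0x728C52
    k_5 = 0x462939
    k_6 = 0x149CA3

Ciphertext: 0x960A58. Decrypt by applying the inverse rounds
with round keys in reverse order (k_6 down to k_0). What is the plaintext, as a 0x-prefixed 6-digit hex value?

0xAD9234

s_0 = ciphertext = 0x960A58
s_1 = InvRound(s_0, k_6) = 0x77E960
s_2 = InvRound(s_1, k_5) = 0x2A477E
s_3 = InvRound(s_2, k_4) = 0xCF12A4
s_4 = InvRound(s_3, k_3) = 0x214CF1
s_5 = InvRound(s_4, k_2) = 0xB5A214
s_6 = InvRound(s_5, k_1) = 0x234B5A
s_7 = InvRound(s_6, k_0) = 0xAD9234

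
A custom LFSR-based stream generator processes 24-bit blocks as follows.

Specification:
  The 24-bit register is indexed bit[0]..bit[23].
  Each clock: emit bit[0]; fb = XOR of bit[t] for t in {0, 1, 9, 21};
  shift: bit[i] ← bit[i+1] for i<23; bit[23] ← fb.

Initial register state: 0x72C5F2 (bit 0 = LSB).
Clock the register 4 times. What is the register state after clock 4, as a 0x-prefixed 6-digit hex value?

0xA72C5F

reg_0 = 0x72C5F2
clock 1: out=0, reg = 0x3962F9
clock 2: out=1, reg = 0x9CB17C
clock 3: out=0, reg = 0x4E58BE
clock 4: out=0, reg = 0xA72C5F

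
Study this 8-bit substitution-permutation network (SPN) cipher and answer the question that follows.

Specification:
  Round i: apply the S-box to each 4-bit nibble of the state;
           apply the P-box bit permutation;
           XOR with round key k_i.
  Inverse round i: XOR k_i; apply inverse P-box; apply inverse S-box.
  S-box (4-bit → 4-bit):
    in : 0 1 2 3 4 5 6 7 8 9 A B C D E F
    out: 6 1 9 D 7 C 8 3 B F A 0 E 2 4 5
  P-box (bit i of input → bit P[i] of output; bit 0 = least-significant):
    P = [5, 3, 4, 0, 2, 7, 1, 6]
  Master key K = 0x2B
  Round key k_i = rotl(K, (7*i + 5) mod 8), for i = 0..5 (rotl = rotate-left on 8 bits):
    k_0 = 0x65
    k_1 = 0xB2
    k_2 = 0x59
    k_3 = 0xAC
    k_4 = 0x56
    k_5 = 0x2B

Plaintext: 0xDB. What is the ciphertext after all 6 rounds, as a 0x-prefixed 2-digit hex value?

s_0 = plaintext = 0xDB
s_1 = Round(s_0, k_0) = 0xE5
s_2 = Round(s_1, k_1) = 0xA1
s_3 = Round(s_2, k_2) = 0xB9
s_4 = Round(s_3, k_3) = 0x95
s_5 = Round(s_4, k_4) = 0x81
s_6 = Round(s_5, k_5) = 0xCF

0xCF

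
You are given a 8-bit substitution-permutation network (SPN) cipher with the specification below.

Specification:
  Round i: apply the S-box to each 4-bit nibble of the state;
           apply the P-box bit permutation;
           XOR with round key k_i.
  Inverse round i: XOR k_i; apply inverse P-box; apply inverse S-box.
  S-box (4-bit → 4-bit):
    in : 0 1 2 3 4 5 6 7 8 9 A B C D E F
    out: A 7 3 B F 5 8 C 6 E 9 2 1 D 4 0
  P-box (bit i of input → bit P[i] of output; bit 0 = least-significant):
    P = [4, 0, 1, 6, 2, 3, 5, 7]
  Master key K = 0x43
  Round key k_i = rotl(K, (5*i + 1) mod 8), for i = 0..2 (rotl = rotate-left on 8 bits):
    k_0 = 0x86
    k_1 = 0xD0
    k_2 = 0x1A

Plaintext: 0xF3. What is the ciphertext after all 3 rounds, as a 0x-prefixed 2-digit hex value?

s_0 = plaintext = 0xF3
s_1 = Round(s_0, k_0) = 0xD7
s_2 = Round(s_1, k_1) = 0x36
s_3 = Round(s_2, k_2) = 0xD6

0xD6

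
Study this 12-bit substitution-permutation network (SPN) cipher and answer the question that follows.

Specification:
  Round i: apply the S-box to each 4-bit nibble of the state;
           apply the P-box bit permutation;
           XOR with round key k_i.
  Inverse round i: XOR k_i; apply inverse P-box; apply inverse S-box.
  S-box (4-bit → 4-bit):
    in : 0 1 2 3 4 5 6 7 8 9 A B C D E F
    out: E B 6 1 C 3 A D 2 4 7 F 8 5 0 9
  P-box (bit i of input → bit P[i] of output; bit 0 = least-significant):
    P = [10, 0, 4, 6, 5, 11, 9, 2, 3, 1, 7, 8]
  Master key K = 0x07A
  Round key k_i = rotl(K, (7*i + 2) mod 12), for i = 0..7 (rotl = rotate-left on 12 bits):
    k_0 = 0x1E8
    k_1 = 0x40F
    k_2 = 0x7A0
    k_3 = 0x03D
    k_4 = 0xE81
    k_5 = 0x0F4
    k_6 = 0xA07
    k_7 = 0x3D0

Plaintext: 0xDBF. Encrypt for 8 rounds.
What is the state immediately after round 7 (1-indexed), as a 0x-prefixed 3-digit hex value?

0xF2C

s_0 = plaintext = 0xDBF
s_1 = Round(s_0, k_0) = 0xF04
s_2 = Round(s_1, k_1) = 0xF53
s_3 = Round(s_2, k_2) = 0xA88
s_4 = Round(s_3, k_3) = 0x8B6
s_5 = Round(s_4, k_4) = 0x4E6
s_6 = Round(s_5, k_5) = 0x135
s_7 = Round(s_6, k_6) = 0xF2C
s_8 = Round(s_7, k_7) = 0x898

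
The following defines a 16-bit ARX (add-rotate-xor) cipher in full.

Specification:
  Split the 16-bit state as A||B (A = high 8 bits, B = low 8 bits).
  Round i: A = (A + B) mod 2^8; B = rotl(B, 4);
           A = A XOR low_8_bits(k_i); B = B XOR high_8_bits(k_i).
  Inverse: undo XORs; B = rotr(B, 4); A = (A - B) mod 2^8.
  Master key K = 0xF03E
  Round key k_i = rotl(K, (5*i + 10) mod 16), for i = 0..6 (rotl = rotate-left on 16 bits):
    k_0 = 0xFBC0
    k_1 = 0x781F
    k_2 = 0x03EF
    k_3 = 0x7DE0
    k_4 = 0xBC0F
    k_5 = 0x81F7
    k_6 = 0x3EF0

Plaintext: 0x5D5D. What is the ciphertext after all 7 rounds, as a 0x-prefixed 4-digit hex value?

s_0 = plaintext = 0x5D5D
s_1 = Round(s_0, k_0) = 0x7A2E
s_2 = Round(s_1, k_1) = 0xB79A
s_3 = Round(s_2, k_2) = 0xBEAA
s_4 = Round(s_3, k_3) = 0x88D7
s_5 = Round(s_4, k_4) = 0x50C1
s_6 = Round(s_5, k_5) = 0xE69D
s_7 = Round(s_6, k_6) = 0x73E7

0x73E7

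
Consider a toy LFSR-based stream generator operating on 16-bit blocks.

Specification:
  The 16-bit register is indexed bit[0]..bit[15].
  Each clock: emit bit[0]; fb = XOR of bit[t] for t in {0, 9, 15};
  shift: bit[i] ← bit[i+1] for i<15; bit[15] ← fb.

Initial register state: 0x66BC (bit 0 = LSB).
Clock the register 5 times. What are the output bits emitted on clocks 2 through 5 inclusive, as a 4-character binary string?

0111

reg_0 = 0x66BC
clock 1: out=0, reg = 0xB35E
clock 2: out=0, reg = 0x59AF
clock 3: out=1, reg = 0xACD7
clock 4: out=1, reg = 0x566B
clock 5: out=1, reg = 0x2B35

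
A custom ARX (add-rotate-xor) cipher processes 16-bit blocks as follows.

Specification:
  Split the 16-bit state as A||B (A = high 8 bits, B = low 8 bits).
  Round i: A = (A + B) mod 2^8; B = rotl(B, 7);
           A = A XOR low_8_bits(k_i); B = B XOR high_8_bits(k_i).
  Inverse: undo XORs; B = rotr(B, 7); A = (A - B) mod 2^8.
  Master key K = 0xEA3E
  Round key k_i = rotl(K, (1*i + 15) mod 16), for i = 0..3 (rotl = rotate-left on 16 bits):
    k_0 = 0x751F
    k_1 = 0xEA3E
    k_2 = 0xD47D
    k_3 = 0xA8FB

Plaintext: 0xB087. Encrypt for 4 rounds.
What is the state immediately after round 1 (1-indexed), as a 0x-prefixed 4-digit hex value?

s_0 = plaintext = 0xB087
s_1 = Round(s_0, k_0) = 0x28B6
s_2 = Round(s_1, k_1) = 0xE0B1
s_3 = Round(s_2, k_2) = 0xEC0C
s_4 = Round(s_3, k_3) = 0x03AE

0x28B6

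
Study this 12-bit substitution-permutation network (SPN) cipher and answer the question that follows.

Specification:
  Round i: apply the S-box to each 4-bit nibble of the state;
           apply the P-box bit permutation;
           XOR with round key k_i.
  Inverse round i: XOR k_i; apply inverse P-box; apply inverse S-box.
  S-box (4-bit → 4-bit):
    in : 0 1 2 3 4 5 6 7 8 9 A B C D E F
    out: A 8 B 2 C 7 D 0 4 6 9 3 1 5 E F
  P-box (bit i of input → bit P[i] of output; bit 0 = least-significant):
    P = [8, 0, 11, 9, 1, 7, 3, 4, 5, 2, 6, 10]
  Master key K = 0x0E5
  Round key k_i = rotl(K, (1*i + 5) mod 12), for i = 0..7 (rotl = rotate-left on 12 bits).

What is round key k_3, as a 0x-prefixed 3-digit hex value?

K = 0x0E5
k_0 = rotl(K, (1*0+5) mod 12) = rotl(K, 5) = 0xCA1
k_1 = rotl(K, (1*1+5) mod 12) = rotl(K, 6) = 0x943
k_2 = rotl(K, (1*2+5) mod 12) = rotl(K, 7) = 0x287
k_3 = rotl(K, (1*3+5) mod 12) = rotl(K, 8) = 0x50E

0x50E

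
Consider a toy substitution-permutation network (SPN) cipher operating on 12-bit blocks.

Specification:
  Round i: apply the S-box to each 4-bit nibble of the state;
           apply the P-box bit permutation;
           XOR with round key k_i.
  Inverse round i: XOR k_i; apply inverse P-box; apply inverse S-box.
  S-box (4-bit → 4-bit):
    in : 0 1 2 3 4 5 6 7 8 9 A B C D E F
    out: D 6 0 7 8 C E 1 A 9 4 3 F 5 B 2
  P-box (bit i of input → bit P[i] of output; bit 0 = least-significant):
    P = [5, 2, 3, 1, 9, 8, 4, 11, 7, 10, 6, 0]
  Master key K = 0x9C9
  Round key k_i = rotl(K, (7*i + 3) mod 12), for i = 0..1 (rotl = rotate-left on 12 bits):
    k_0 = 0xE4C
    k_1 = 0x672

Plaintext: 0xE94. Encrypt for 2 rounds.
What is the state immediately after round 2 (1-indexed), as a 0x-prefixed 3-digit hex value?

0xDA7

s_0 = plaintext = 0xE94
s_1 = Round(s_0, k_0) = 0x0CF
s_2 = Round(s_1, k_1) = 0xDA7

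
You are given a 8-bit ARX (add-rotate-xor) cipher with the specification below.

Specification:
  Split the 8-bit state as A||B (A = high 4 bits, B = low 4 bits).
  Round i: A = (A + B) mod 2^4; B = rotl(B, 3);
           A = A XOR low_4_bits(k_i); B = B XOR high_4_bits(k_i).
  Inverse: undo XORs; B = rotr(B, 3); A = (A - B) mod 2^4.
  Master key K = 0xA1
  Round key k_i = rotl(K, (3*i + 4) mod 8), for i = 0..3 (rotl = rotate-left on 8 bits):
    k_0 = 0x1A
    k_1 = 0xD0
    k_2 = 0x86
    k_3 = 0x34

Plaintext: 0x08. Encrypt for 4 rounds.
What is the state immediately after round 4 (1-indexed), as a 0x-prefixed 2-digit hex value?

s_0 = plaintext = 0x08
s_1 = Round(s_0, k_0) = 0x25
s_2 = Round(s_1, k_1) = 0x77
s_3 = Round(s_2, k_2) = 0x83
s_4 = Round(s_3, k_3) = 0xFA

0xFA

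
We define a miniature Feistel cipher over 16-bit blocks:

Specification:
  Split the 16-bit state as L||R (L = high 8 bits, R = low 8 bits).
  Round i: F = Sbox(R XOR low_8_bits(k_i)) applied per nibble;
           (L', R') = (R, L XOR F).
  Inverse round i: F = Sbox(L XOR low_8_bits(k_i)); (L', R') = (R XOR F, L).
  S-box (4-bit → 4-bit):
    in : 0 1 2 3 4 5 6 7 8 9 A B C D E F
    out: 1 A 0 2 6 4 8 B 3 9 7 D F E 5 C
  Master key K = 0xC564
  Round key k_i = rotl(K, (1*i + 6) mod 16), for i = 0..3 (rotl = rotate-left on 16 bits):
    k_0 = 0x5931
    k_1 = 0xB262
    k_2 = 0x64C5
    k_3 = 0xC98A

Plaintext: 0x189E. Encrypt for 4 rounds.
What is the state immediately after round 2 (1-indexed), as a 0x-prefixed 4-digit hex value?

s_0 = plaintext = 0x189E
s_1 = Round(s_0, k_0) = 0x9E64
s_2 = Round(s_1, k_1) = 0x6486
s_3 = Round(s_2, k_2) = 0x8606
s_4 = Round(s_3, k_3) = 0x06B9

0x6486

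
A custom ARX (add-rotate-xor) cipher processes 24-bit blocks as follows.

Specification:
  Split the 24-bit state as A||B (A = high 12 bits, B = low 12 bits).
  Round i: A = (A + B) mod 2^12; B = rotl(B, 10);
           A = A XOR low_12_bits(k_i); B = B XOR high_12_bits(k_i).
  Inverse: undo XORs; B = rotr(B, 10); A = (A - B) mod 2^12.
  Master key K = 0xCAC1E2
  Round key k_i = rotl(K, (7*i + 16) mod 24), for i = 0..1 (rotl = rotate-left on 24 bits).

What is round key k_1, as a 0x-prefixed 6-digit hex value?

0x6560F1

K = 0xCAC1E2
k_0 = rotl(K, (7*0+16) mod 24) = rotl(K, 16) = 0xE2CAC1
k_1 = rotl(K, (7*1+16) mod 24) = rotl(K, 23) = 0x6560F1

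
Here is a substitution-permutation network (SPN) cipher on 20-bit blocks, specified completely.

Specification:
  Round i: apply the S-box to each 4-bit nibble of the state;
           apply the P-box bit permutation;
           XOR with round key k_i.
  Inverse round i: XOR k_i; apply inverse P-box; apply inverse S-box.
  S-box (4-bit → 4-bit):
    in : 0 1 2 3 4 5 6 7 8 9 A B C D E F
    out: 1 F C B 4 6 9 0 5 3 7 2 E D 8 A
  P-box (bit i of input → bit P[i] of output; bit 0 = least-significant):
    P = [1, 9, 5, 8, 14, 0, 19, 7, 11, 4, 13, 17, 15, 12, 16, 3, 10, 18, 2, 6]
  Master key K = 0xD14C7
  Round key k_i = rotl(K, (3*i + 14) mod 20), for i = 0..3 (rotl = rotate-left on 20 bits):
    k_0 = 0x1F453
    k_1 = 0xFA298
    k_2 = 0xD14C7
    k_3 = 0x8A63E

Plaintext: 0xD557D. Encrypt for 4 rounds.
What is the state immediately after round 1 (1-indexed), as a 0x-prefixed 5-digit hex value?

0x0C125

s_0 = plaintext = 0xD557D
s_1 = Round(s_0, k_0) = 0x0C125
s_2 = Round(s_1, k_1) = 0x49C20
s_3 = Round(s_2, k_2) = 0x7A451
s_4 = Round(s_3, k_3) = 0x1151D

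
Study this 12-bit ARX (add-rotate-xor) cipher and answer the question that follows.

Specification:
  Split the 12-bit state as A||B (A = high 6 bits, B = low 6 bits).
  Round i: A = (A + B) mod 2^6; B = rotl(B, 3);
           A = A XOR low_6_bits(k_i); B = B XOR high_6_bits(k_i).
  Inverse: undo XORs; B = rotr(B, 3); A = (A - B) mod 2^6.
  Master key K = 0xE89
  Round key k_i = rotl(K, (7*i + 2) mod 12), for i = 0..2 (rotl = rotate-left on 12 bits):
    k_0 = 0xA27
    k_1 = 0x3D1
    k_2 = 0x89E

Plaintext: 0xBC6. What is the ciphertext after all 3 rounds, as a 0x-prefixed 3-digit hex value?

0x643

s_0 = plaintext = 0xBC6
s_1 = Round(s_0, k_0) = 0x498
s_2 = Round(s_1, k_1) = 0xECC
s_3 = Round(s_2, k_2) = 0x643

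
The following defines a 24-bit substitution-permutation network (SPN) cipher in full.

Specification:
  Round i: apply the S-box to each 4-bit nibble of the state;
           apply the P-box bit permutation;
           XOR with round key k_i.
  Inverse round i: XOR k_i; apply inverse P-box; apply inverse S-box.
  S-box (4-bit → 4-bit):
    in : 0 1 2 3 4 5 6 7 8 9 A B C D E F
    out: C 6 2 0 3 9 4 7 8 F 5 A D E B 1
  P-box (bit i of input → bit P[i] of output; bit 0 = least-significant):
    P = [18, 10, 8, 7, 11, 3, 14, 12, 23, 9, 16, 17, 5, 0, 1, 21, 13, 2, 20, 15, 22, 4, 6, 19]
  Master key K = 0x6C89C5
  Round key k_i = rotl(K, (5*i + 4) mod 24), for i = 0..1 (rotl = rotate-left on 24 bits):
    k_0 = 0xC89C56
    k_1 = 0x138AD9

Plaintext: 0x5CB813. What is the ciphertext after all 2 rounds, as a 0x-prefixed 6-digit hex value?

0x9C92EE

s_0 = plaintext = 0x5CB813
s_1 = Round(s_0, k_0) = 0xB27C5F
s_2 = Round(s_1, k_1) = 0x9C92EE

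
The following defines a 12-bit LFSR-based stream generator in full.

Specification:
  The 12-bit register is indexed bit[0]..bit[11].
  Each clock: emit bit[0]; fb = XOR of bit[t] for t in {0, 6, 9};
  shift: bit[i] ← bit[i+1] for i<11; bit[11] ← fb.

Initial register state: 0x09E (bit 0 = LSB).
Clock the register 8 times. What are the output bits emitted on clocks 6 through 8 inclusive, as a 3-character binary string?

reg_0 = 0x09E
clock 1: out=0, reg = 0x04F
clock 2: out=1, reg = 0x027
clock 3: out=1, reg = 0x813
clock 4: out=1, reg = 0xC09
clock 5: out=1, reg = 0xE04
clock 6: out=0, reg = 0xF02
clock 7: out=0, reg = 0xF81
clock 8: out=1, reg = 0x7C0

001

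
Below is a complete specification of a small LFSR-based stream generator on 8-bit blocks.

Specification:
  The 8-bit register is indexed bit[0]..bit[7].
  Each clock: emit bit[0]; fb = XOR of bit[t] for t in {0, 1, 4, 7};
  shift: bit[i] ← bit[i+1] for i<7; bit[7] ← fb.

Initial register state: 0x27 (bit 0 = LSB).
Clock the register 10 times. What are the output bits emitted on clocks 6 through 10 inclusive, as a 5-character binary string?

reg_0 = 0x27
clock 1: out=1, reg = 0x13
clock 2: out=1, reg = 0x89
clock 3: out=1, reg = 0x44
clock 4: out=0, reg = 0x22
clock 5: out=0, reg = 0x91
clock 6: out=1, reg = 0xC8
clock 7: out=0, reg = 0xE4
clock 8: out=0, reg = 0xF2
clock 9: out=0, reg = 0xF9
clock 10: out=1, reg = 0xFC

10001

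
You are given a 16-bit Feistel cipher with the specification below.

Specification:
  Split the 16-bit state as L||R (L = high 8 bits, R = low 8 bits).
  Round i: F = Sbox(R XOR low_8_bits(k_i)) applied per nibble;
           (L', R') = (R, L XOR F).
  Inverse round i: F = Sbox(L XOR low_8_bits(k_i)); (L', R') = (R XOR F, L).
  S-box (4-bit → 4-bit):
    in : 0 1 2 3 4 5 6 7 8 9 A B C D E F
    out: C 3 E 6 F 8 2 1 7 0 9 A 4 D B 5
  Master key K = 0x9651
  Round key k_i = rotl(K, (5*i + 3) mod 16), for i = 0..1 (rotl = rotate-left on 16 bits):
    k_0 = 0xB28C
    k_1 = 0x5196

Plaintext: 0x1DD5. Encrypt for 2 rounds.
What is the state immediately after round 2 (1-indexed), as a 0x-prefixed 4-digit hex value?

s_0 = plaintext = 0x1DD5
s_1 = Round(s_0, k_0) = 0xD59D
s_2 = Round(s_1, k_1) = 0x9D1F

0x9D1F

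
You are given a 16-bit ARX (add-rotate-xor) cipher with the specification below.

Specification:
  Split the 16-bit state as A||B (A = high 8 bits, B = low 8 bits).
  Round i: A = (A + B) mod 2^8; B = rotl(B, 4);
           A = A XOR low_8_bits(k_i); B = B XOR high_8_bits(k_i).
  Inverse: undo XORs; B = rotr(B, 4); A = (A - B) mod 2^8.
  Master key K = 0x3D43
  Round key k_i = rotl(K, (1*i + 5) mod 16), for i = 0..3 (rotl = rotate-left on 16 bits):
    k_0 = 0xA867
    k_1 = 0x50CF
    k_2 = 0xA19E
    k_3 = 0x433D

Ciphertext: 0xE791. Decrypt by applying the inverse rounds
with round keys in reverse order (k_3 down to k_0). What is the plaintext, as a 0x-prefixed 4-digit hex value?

0x6A12

s_0 = ciphertext = 0xE791
s_1 = InvRound(s_0, k_3) = 0xAD2D
s_2 = InvRound(s_1, k_2) = 0x6BC8
s_3 = InvRound(s_2, k_1) = 0x1B89
s_4 = InvRound(s_3, k_0) = 0x6A12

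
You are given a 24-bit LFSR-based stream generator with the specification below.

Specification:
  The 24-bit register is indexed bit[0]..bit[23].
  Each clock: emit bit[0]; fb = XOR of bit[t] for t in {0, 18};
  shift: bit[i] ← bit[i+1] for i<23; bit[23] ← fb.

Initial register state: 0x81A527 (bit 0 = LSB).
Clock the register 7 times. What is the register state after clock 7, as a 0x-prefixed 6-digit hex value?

reg_0 = 0x81A527
clock 1: out=1, reg = 0xC0D293
clock 2: out=1, reg = 0xE06949
clock 3: out=1, reg = 0xF034A4
clock 4: out=0, reg = 0x781A52
clock 5: out=0, reg = 0x3C0D29
clock 6: out=1, reg = 0x1E0694
clock 7: out=0, reg = 0x8F034A

0x8F034A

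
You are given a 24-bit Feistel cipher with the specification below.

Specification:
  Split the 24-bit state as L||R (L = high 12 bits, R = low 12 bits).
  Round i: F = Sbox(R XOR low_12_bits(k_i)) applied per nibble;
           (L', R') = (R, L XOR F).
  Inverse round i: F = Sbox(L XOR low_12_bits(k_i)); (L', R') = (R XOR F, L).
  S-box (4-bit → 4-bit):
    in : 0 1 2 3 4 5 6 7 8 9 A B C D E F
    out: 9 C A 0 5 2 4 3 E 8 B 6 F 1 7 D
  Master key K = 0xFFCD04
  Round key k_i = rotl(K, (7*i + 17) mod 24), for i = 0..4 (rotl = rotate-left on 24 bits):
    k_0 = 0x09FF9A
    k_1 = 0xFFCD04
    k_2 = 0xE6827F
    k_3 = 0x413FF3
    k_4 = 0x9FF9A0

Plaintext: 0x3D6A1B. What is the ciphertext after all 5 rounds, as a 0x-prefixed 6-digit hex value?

s_0 = plaintext = 0x3D6A1B
s_1 = Round(s_0, k_0) = 0xA1B13A
s_2 = Round(s_1, k_1) = 0x13A51C
s_3 = Round(s_2, k_2) = 0x51C27A
s_4 = Round(s_3, k_3) = 0x27A4F4
s_5 = Round(s_4, k_4) = 0x4F435F

0x4F435F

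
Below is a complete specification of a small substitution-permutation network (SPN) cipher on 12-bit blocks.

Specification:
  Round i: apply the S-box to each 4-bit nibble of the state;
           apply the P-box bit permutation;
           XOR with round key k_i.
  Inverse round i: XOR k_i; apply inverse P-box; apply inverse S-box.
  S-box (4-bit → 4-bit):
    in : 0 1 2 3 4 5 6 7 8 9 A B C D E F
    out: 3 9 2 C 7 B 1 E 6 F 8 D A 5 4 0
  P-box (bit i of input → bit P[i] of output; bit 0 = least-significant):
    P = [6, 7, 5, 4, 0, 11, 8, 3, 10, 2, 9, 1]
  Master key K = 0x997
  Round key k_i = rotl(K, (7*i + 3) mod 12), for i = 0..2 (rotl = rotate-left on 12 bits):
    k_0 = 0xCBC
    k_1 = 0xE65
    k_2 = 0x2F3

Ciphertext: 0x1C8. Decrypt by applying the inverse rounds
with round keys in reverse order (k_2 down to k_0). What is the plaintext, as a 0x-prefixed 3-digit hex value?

0xF93

s_0 = ciphertext = 0x1C8
s_1 = InvRound(s_0, k_2) = 0x3B3
s_2 = InvRound(s_1, k_1) = 0x585
s_3 = InvRound(s_2, k_0) = 0xF93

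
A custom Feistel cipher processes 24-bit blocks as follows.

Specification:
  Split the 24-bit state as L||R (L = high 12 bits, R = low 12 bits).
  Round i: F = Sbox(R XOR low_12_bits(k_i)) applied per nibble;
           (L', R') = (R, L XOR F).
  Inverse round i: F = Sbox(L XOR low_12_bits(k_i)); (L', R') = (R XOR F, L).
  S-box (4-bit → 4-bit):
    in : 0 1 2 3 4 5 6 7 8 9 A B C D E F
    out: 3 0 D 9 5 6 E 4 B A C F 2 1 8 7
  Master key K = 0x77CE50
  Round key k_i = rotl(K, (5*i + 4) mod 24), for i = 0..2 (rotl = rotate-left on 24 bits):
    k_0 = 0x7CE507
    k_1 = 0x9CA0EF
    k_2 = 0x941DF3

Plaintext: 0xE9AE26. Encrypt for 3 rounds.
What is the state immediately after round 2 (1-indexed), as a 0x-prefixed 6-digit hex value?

0x14AEE0

s_0 = plaintext = 0xE9AE26
s_1 = Round(s_0, k_0) = 0xE2614A
s_2 = Round(s_1, k_1) = 0x14AEE0
s_3 = Round(s_2, k_2) = 0xEE0843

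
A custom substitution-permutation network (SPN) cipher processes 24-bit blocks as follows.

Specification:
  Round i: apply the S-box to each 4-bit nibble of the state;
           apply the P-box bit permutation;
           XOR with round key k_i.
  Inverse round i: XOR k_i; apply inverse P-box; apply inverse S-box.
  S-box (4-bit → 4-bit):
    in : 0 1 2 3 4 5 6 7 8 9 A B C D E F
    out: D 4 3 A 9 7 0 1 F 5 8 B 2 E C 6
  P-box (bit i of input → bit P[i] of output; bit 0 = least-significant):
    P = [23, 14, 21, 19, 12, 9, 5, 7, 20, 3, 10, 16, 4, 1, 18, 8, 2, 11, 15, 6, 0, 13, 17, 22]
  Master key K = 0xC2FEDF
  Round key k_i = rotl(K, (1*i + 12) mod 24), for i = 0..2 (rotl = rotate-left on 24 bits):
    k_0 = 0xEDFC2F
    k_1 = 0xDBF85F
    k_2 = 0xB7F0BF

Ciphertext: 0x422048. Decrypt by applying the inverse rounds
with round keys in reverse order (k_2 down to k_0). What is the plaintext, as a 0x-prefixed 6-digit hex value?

0x7EC57C

s_0 = ciphertext = 0x422048
s_1 = InvRound(s_0, k_2) = 0x405405
s_2 = InvRound(s_1, k_1) = 0xFD2864
s_3 = InvRound(s_2, k_0) = 0x7EC57C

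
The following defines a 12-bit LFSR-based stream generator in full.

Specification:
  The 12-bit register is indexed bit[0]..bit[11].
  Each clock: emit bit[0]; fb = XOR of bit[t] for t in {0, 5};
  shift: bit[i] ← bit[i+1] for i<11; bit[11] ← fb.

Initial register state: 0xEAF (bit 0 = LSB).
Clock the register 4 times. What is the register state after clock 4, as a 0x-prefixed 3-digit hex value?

reg_0 = 0xEAF
clock 1: out=1, reg = 0x757
clock 2: out=1, reg = 0xBAB
clock 3: out=1, reg = 0x5D5
clock 4: out=1, reg = 0xAEA

0xAEA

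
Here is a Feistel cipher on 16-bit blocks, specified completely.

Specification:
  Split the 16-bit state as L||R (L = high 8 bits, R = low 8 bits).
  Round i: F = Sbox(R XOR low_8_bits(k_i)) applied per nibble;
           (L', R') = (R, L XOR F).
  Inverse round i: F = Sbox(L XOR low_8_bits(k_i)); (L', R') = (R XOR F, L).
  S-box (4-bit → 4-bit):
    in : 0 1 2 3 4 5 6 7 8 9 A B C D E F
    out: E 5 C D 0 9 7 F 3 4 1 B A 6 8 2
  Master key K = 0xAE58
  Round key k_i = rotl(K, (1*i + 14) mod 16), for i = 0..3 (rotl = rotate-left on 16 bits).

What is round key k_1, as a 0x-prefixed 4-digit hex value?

K = 0xAE58
k_0 = rotl(K, (1*0+14) mod 16) = rotl(K, 14) = 0x2B96
k_1 = rotl(K, (1*1+14) mod 16) = rotl(K, 15) = 0x572C

0x572C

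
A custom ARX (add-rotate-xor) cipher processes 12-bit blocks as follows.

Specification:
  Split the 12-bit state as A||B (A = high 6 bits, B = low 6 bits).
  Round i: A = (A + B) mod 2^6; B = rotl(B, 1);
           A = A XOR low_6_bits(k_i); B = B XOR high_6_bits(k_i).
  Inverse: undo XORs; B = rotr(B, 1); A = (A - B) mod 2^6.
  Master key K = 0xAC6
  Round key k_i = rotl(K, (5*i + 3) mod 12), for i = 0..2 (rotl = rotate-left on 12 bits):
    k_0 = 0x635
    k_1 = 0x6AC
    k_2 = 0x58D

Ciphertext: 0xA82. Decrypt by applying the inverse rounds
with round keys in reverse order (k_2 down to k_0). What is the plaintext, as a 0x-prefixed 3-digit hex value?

s_0 = ciphertext = 0xA82
s_1 = InvRound(s_0, k_2) = 0x74A
s_2 = InvRound(s_1, k_1) = 0xA48
s_3 = InvRound(s_2, k_0) = 0x508

0x508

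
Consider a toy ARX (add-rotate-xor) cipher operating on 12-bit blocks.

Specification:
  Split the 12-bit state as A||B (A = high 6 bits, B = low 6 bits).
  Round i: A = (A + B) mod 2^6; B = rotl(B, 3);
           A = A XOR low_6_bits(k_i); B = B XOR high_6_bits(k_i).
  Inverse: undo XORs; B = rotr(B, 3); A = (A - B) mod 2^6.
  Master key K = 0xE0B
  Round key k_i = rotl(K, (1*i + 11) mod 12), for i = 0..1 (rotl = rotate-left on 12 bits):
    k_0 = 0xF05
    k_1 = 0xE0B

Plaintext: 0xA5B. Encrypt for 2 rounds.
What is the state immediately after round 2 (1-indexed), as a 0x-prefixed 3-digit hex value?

s_0 = plaintext = 0xA5B
s_1 = Round(s_0, k_0) = 0x067
s_2 = Round(s_1, k_1) = 0x8C4

0x8C4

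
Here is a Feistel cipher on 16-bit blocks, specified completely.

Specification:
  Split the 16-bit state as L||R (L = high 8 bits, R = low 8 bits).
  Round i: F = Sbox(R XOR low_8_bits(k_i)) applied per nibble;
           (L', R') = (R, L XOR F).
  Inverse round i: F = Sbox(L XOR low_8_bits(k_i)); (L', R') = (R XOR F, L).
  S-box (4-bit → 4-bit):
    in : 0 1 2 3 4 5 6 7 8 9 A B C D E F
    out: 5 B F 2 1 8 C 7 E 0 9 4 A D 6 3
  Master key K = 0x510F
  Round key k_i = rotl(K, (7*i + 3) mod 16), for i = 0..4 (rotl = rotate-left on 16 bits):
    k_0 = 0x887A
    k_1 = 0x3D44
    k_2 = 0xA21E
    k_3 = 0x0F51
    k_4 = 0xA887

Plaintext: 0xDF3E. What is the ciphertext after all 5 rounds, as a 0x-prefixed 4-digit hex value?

0xF41C

s_0 = plaintext = 0xDF3E
s_1 = Round(s_0, k_0) = 0x3ECE
s_2 = Round(s_1, k_1) = 0xCED7
s_3 = Round(s_2, k_2) = 0xD76E
s_4 = Round(s_3, k_3) = 0x6EF4
s_5 = Round(s_4, k_4) = 0xF41C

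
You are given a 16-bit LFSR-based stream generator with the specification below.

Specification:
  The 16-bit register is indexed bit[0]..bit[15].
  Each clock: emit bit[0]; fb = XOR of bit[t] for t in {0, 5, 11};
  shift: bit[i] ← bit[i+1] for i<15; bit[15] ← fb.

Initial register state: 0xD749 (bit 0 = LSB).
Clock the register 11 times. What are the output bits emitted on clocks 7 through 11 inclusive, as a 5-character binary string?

10111

reg_0 = 0xD749
clock 1: out=1, reg = 0xEBA4
clock 2: out=0, reg = 0x75D2
clock 3: out=0, reg = 0x3AE9
clock 4: out=1, reg = 0x9D74
clock 5: out=0, reg = 0x4EBA
clock 6: out=0, reg = 0x275D
clock 7: out=1, reg = 0x93AE
clock 8: out=0, reg = 0xC9D7
clock 9: out=1, reg = 0x64EB
clock 10: out=1, reg = 0x3275
clock 11: out=1, reg = 0x193A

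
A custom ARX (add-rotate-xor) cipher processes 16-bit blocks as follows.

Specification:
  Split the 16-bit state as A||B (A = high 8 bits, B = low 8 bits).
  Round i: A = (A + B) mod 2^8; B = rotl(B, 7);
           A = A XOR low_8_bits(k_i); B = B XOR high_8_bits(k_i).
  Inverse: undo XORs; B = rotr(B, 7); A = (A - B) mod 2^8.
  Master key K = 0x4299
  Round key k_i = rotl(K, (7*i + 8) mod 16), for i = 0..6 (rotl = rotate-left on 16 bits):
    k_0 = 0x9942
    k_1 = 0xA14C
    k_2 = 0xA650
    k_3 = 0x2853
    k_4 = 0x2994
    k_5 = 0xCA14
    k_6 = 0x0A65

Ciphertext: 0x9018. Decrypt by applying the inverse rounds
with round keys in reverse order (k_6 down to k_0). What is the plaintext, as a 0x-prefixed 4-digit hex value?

s_0 = ciphertext = 0x9018
s_1 = InvRound(s_0, k_6) = 0xD124
s_2 = InvRound(s_1, k_5) = 0xE8DD
s_3 = InvRound(s_2, k_4) = 0x93E9
s_4 = InvRound(s_3, k_3) = 0x3D83
s_5 = InvRound(s_4, k_2) = 0x234A
s_6 = InvRound(s_5, k_1) = 0x98D7
s_7 = InvRound(s_6, k_0) = 0x3E9C

0x3E9C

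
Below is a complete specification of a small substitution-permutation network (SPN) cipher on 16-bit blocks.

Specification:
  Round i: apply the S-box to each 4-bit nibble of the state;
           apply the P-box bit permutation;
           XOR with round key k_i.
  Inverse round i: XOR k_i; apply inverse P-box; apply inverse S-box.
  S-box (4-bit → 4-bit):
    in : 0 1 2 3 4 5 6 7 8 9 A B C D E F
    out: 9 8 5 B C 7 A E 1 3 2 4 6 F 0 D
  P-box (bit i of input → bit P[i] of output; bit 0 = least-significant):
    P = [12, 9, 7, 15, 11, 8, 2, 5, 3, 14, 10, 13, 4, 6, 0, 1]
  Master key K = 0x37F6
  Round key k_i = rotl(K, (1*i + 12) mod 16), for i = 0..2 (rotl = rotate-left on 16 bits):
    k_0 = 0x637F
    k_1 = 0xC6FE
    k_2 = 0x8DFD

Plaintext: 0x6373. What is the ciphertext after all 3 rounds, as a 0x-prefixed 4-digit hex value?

0x67BF

s_0 = plaintext = 0x6373
s_1 = Round(s_0, k_0) = 0x9011
s_2 = Round(s_1, k_1) = 0x6686
s_3 = Round(s_2, k_2) = 0x67BF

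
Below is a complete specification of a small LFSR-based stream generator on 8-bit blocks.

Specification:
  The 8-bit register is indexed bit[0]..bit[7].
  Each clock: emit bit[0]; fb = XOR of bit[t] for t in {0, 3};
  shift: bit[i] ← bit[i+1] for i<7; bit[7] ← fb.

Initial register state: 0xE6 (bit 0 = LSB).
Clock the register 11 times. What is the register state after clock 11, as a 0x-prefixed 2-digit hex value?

0xB7

reg_0 = 0xE6
clock 1: out=0, reg = 0x73
clock 2: out=1, reg = 0xB9
clock 3: out=1, reg = 0x5C
clock 4: out=0, reg = 0xAE
clock 5: out=0, reg = 0xD7
clock 6: out=1, reg = 0xEB
clock 7: out=1, reg = 0x75
clock 8: out=1, reg = 0xBA
clock 9: out=0, reg = 0xDD
clock 10: out=1, reg = 0x6E
clock 11: out=0, reg = 0xB7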